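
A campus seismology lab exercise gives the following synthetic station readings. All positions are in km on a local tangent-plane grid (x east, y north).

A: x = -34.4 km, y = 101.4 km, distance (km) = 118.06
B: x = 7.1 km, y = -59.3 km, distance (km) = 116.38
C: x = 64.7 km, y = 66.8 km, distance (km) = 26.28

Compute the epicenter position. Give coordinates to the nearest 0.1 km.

(66.8, 40.6)

Circle about each station: (x + 34.4)² + (y − 101.4)² = 118.06²; (x − 7.1)² + (y + 59.3)² = 116.38²; (x − 64.7)² + (y − 66.8)² = 26.28².
Subtracting the A equation from the B and C equations removes the quadratic terms:
83.0 x − 321.4 y = -7504.56
198.2 x − 69.2 y = 10430.54
Solving the 2×2 system: x ≈ 66.8, y ≈ 40.6 km.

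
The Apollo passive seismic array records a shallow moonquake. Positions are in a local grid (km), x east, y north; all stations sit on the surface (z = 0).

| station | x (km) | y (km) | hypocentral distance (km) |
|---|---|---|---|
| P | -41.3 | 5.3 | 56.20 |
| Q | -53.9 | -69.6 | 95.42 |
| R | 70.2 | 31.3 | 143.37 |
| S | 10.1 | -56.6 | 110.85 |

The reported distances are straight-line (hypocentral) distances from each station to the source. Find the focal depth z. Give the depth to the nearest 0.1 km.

Each station gives a sphere (x−x_i)² + (y−y_i)² + z² = d_i² (stations at z=0).
Subtracting the P sphere from Q and R: z² cancels, leaving linear equations in x and y:
-25.2 x − 149.8 y = 69.05
223.0 x + 52.0 y = -13222.57
Solving: x ≈ -61.603, y ≈ 9.902 km (keep extra digits for the depth step; rounded: -61.6, 9.9).
Then from the P sphere: z² = 56.20² − (x + 41.3)² − (y − 5.3)² with x = -61.603, y = 9.902, so z ≈ 52.202 ≈ 52.2 km.

52.2 km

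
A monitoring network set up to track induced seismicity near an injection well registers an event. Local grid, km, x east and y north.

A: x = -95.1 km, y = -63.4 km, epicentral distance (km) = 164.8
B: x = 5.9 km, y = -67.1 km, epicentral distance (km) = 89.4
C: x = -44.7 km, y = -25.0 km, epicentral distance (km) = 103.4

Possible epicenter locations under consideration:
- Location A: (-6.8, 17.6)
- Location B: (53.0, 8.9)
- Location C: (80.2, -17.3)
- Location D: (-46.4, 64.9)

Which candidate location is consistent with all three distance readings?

Location B

For each candidate, compare |candidate − station| to the reported distance:
Location A: residuals A 45.0, B 3.8, C 46.4 → max 46.4 km
Location B: residuals A 0.0, B 0.0, C 0.0 → max 0.0 km
Location C: residuals A 16.5, B 0.0, C 21.7 → max 21.7 km
Location D: residuals A 27.6, B 52.6, C 13.5 → max 52.6 km
Only Location B has all residuals ≈ 0.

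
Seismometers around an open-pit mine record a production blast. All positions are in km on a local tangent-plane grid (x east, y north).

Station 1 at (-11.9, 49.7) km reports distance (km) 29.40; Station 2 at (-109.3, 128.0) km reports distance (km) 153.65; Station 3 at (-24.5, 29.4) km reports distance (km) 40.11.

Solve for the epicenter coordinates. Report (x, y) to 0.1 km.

Circle about each station: (x + 11.9)² + (y − 49.7)² = 29.40²; (x + 109.3)² + (y − 128.0)² = 153.65²; (x + 24.5)² + (y − 29.4)² = 40.11².
Subtracting the Station 1 equation from the Station 2 and Station 3 equations removes the quadratic terms:
-194.8 x + 156.6 y = 2974.83
-25.2 x − 40.6 y = -1891.54
Solving the 2×2 system: x ≈ 14.8, y ≈ 37.4 km.

14.8 km east, 37.4 km north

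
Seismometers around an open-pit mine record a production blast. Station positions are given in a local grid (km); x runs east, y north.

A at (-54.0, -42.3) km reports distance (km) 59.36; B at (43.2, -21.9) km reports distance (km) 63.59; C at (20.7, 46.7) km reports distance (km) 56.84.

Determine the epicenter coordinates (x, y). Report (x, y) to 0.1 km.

(-15.4, 2.8)

Circle about each station: (x + 54.0)² + (y + 42.3)² = 59.36²; (x − 43.2)² + (y + 21.9)² = 63.59²; (x − 20.7)² + (y − 46.7)² = 56.84².
Subtracting pairs of circle equations eliminates x²+y² and gives linear equations (the radical axes):
194.4 x + 40.8 y = -2879.52
149.4 x + 178.0 y = -1803.09
Solving the 2×2 system: x ≈ -15.4, y ≈ 2.8 km.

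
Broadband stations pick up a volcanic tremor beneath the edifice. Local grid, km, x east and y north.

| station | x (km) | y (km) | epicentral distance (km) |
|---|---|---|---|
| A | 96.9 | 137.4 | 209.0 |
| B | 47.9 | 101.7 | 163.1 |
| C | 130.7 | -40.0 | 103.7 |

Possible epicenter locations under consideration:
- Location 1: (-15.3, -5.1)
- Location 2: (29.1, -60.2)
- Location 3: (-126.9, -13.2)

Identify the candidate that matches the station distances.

Location 2

For each candidate, compare |candidate − station| to the reported distance:
Location 1: residuals A 27.6, B 39.0, C 46.4 → max 46.4 km
Location 2: residuals A 0.1, B 0.1, C 0.1 → max 0.1 km
Location 3: residuals A 60.8, B 46.1, C 155.3 → max 155.3 km
Only Location 2 has all residuals ≈ 0.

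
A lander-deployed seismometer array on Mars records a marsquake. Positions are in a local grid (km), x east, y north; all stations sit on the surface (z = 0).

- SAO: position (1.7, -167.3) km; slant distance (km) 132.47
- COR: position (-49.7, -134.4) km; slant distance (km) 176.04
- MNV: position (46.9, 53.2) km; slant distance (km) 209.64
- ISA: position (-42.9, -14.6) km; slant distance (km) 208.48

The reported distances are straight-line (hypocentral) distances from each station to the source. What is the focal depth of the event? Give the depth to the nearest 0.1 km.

58.3 km

Each station gives a sphere (x−x_i)² + (y−y_i)² + z² = d_i² (stations at z=0).
Subtracting the SAO sphere from COR and MNV: z² cancels, leaving linear equations in x and y:
-102.8 x + 65.8 y = -20900.51
90.4 x + 441.0 y = -49362.96
Solving: x ≈ 116.394, y ≈ -135.794 km (keep extra digits for the depth step; rounded: 116.4, -135.8).
Then from the SAO sphere: z² = 132.47² − (x − 1.7)² − (y + 167.3)² with x = 116.394, y = -135.794, so z ≈ 58.318 ≈ 58.3 km.
Check against ISA (with the unrounded solution): distance 208.48 ≈ 208.48 km. ✓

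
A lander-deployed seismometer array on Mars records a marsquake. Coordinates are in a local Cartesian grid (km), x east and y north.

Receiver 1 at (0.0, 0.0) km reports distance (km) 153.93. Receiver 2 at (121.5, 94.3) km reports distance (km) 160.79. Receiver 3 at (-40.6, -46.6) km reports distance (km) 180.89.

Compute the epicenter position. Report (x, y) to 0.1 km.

Circle about each station: x² + y² = 153.93²; (x − 121.5)² + (y − 94.3)² = 160.79²; (x + 40.6)² + (y + 46.6)² = 180.89².
Subtracting pairs of circle equations eliminates x²+y² and gives linear equations (the radical axes):
243.0 x + 188.6 y = 21495.76
-81.2 x − 93.2 y = -5206.83
Solving the 2×2 system: x ≈ 139.3, y ≈ -65.5 km.
Check against Receiver 1 (with the unrounded x, y): √(x²+y²) = 153.91 ≈ 153.93 km. ✓

x ≈ 139.3 km, y ≈ -65.5 km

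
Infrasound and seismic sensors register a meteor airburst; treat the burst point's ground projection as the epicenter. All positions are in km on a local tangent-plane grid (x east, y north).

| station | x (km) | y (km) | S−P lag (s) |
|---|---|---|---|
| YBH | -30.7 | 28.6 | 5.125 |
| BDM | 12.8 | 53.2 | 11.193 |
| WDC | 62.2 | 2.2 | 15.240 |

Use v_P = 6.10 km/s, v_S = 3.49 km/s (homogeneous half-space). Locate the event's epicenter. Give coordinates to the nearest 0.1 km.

Distance from S−P lag: d = Δt · v_P v_S / (v_P − v_S) = Δt · (6.10·3.49)/(6.10−3.49) ≈ 8.1567·Δt.
So d_YBH = 41.80, d_BDM = 91.30, d_WDC = 124.31 km.
Circle about each station: (x + 30.7)² + (y − 28.6)² = 41.80²; (x − 12.8)² + (y − 53.2)² = 91.30²; (x − 62.2)² + (y − 2.2)² = 124.31².
Subtracting the YBH equation from the BDM and WDC equations removes the quadratic terms:
87.0 x + 49.2 y = -5354.82
185.8 x − 52.8 y = -11592.51
Solving the 2×2 system: x ≈ -62.1, y ≈ 1.0 km.
Check against YBH (with the unrounded x, y): √((x + 30.7)²+(y − 28.6)²) = 41.82 ≈ 41.80 km. ✓

-62.1 km east, 1.0 km north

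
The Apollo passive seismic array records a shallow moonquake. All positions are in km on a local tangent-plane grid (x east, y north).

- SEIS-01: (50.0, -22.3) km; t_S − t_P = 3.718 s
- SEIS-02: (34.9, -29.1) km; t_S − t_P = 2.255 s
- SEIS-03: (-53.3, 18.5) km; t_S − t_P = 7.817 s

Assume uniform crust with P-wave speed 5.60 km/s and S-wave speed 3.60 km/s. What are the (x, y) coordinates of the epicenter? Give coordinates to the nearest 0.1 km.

Distance from S−P lag: d = Δt · v_P v_S / (v_P − v_S) = Δt · (5.60·3.60)/(5.60−3.60) ≈ 10.0800·Δt.
So d_SEIS-01 = 37.48, d_SEIS-02 = 22.73, d_SEIS-03 = 78.80 km.
Circle about each station: (x − 50.0)² + (y + 22.3)² = 37.48²; (x − 34.9)² + (y + 29.1)² = 22.73²; (x + 53.3)² + (y − 18.5)² = 78.80².
Subtracting pairs of circle equations eliminates x²+y² and gives linear equations (the radical axes):
-30.2 x − 13.6 y = -44.37
-206.6 x + 81.6 y = -4618.84
Solving the 2×2 system: x ≈ 12.6, y ≈ -24.7 km.

(12.6, -24.7)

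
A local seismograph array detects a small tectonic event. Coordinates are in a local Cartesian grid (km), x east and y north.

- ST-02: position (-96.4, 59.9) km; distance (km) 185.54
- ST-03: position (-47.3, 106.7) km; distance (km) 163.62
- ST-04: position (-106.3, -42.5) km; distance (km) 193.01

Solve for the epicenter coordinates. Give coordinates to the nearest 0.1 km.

(80.8, 4.9)

Circle about each station: (x + 96.4)² + (y − 59.9)² = 185.54²; (x + 47.3)² + (y − 106.7)² = 163.62²; (x + 106.3)² + (y + 42.5)² = 193.01².
Subtracting the ST-02 equation from the ST-03 and ST-04 equations removes the quadratic terms:
98.2 x + 93.6 y = 8394.80
-19.8 x − 204.8 y = -2602.80
Solving the 2×2 system: x ≈ 80.8, y ≈ 4.9 km.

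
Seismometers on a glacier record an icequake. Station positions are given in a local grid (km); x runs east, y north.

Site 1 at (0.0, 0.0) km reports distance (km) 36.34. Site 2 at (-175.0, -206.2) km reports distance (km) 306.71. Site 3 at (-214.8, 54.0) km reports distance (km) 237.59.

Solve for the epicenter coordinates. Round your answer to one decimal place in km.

21.5 km east, 29.3 km north

Circle about each station: x² + y² = 36.34²; (x + 175.0)² + (y + 206.2)² = 306.71²; (x + 214.8)² + (y − 54.0)² = 237.59².
Subtracting the Site 1 equation from the Site 2 and Site 3 equations removes the quadratic terms:
-350.0 x − 412.4 y = -19606.99
-429.6 x + 108.0 y = -6073.37
Solving the 2×2 system: x ≈ 21.5, y ≈ 29.3 km.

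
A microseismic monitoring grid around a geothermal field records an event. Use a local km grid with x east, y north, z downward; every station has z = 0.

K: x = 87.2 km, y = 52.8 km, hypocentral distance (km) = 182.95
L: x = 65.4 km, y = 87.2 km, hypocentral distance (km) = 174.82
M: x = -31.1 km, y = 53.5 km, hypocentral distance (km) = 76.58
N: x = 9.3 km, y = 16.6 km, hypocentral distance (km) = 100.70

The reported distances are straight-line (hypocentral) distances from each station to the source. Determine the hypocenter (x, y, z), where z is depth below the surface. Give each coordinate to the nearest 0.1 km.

(-88.9, 7.6, 20.4)

Each station gives a sphere (x−x_i)² + (y−y_i)² + z² = d_i² (stations at z=0).
Subtracting the K sphere from L and M: z² cancels, leaving linear equations in x and y:
-43.6 x + 68.8 y = 4397.99
-236.6 x + 1.4 y = 21043.99
Solving: x ≈ -88.898, y ≈ 7.587 km (keep extra digits for the depth step; rounded: -88.9, 7.6).
Then from the K sphere: z² = 182.95² − (x − 87.2)² − (y − 52.8)² with x = -88.898, y = 7.587, so z ≈ 20.396 ≈ 20.4 km.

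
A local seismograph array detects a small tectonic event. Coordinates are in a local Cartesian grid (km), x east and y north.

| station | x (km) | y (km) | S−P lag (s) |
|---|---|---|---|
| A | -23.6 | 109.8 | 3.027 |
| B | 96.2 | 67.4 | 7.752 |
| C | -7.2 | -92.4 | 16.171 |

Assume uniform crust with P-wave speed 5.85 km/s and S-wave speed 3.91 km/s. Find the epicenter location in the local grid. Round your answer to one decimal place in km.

Distance from S−P lag: d = Δt · v_P v_S / (v_P − v_S) = Δt · (5.85·3.91)/(5.85−3.91) ≈ 11.7905·Δt.
So d_A = 35.69, d_B = 91.40, d_C = 190.66 km.
Circle about each station: (x + 23.6)² + (y − 109.8)² = 35.69²; (x − 96.2)² + (y − 67.4)² = 91.40²; (x + 7.2)² + (y + 92.4)² = 190.66².
Subtracting pairs of circle equations eliminates x²+y² and gives linear equations (the radical axes):
239.6 x − 84.8 y = -5895.98
32.8 x − 404.4 y = -39100.86
Solving the 2×2 system: x ≈ 9.9, y ≈ 97.5 km.

x ≈ 9.9 km, y ≈ 97.5 km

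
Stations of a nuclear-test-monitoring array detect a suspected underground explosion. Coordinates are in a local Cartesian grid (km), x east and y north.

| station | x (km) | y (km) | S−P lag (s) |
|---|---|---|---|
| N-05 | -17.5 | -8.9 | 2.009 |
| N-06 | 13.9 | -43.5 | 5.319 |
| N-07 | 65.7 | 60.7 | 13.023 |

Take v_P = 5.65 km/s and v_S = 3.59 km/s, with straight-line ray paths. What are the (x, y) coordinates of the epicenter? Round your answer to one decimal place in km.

(-33.3, -20.8)

Distance from S−P lag: d = Δt · v_P v_S / (v_P − v_S) = Δt · (5.65·3.59)/(5.65−3.59) ≈ 9.8464·Δt.
So d_N-05 = 19.78, d_N-06 = 52.37, d_N-07 = 128.23 km.
Circle about each station: (x + 17.5)² + (y + 8.9)² = 19.78²; (x − 13.9)² + (y + 43.5)² = 52.37²; (x − 65.7)² + (y − 60.7)² = 128.23².
Subtracting the N-05 equation from the N-06 and N-07 equations removes the quadratic terms:
62.8 x − 69.2 y = -651.37
166.4 x + 139.2 y = -8436.16
Solving the 2×2 system: x ≈ -33.3, y ≈ -20.8 km.
Check against N-05 (with the unrounded x, y): √((x + 17.5)²+(y + 8.9)²) = 19.78 ≈ 19.78 km. ✓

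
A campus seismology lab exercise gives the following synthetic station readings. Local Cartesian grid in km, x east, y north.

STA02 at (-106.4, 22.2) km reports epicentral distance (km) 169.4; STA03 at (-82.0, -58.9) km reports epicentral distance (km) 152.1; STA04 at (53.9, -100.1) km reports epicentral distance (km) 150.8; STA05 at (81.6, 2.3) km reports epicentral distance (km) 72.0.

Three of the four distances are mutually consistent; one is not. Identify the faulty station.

STA02

Solve using three stations at a time. Using STA03, STA04, STA05 (subtract circle equations pairwise → linear system) gives (x, y) ≈ (26.1, 48.1).
Distances from that point to each station vs reported:
  STA02: calculated 135.0 vs reported 169.4 → residual 34.4 km
  STA03: calculated 152.1 vs reported 152.1 → residual 0.0 km
  STA04: calculated 150.8 vs reported 150.8 → residual 0.0 km
  STA05: calculated 72.0 vs reported 72.0 → residual 0.0 km
STA03, STA04, STA05 are mutually consistent (residuals ≈ 0); STA02 is off by 34.4 km.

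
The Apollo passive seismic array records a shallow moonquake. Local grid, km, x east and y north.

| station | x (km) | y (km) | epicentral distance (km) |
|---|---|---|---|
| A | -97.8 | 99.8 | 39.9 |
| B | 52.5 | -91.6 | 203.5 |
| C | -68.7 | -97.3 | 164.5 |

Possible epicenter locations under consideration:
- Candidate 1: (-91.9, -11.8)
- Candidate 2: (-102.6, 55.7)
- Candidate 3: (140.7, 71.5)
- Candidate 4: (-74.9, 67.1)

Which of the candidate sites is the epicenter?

For each candidate, compare |candidate − station| to the reported distance:
Candidate 1: residuals A 71.9, B 38.5, C 75.9 → max 75.9 km
Candidate 2: residuals A 4.5, B 10.4, C 7.8 → max 10.4 km
Candidate 3: residuals A 200.3, B 18.1, C 104.5 → max 200.3 km
Candidate 4: residuals A 0.0, B 0.0, C 0.0 → max 0.0 km
Only Candidate 4 has all residuals ≈ 0.

Candidate 4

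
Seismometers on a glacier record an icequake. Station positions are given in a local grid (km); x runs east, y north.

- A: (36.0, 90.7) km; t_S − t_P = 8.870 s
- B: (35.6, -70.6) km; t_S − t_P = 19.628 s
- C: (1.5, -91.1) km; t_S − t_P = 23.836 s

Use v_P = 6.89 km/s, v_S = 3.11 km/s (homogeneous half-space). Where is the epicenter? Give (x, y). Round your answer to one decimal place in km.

31.7 km east, 40.6 km north

Distance from S−P lag: d = Δt · v_P v_S / (v_P − v_S) = Δt · (6.89·3.11)/(6.89−3.11) ≈ 5.6688·Δt.
So d_A = 50.28, d_B = 111.27, d_C = 135.12 km.
Circle about each station: (x − 36.0)² + (y − 90.7)² = 50.28²; (x − 35.6)² + (y + 70.6)² = 111.27²; (x − 1.5)² + (y + 91.1)² = 135.12².
Subtracting the A equation from the B and C equations removes the quadratic terms:
-0.8 x − 322.6 y = -13123.70
-69.0 x − 363.6 y = -16950.37
Solving the 2×2 system: x ≈ 31.7, y ≈ 40.6 km.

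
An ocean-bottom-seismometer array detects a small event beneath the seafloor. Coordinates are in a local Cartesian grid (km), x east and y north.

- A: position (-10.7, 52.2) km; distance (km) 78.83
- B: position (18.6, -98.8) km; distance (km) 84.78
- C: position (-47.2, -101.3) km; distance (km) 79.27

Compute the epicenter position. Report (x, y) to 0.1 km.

x ≈ -24.0 km, y ≈ -25.5 km

Circle about each station: (x + 10.7)² + (y − 52.2)² = 78.83²; (x − 18.6)² + (y + 98.8)² = 84.78²; (x + 47.2)² + (y + 101.3)² = 79.27².
Subtracting pairs of circle equations eliminates x²+y² and gives linear equations (the radical axes):
58.6 x − 302.0 y = 6294.59
-73.0 x − 307.0 y = 9580.64
Solving the 2×2 system: x ≈ -24.0, y ≈ -25.5 km.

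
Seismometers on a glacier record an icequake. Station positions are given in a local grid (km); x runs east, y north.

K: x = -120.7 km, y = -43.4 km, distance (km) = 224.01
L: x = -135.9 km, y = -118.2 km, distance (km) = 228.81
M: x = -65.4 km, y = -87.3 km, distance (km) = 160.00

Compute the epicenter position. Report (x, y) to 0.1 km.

92.8 km east, -111.2 km north

Circle about each station: (x + 120.7)² + (y + 43.4)² = 224.01²; (x + 135.9)² + (y + 118.2)² = 228.81²; (x + 65.4)² + (y + 87.3)² = 160.00².
Subtracting pairs of circle equations eliminates x²+y² and gives linear equations (the radical axes):
-30.4 x − 149.6 y = 13814.46
110.6 x − 87.8 y = 20026.88
Solving the 2×2 system: x ≈ 92.8, y ≈ -111.2 km.
Check against K (with the unrounded x, y): √((x + 120.7)²+(y + 43.4)²) = 224.01 ≈ 224.01 km. ✓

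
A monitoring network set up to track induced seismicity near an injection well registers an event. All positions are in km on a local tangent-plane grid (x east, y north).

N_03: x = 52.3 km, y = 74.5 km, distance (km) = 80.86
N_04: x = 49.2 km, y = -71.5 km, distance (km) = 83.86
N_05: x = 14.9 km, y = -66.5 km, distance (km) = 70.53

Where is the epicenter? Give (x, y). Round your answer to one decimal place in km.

x ≈ 12.7 km, y ≈ 4.0 km

Circle about each station: (x − 52.3)² + (y − 74.5)² = 80.86²; (x − 49.2)² + (y + 71.5)² = 83.86²; (x − 14.9)² + (y + 66.5)² = 70.53².
Subtracting the N_03 equation from the N_04 and N_05 equations removes the quadratic terms:
-6.2 x − 292.0 y = -1246.81
-74.8 x − 282.0 y = -2077.42
Solving the 2×2 system: x ≈ 12.7, y ≈ 4.0 km.
Check against N_03 (with the unrounded x, y): √((x − 52.3)²+(y − 74.5)²) = 80.86 ≈ 80.86 km. ✓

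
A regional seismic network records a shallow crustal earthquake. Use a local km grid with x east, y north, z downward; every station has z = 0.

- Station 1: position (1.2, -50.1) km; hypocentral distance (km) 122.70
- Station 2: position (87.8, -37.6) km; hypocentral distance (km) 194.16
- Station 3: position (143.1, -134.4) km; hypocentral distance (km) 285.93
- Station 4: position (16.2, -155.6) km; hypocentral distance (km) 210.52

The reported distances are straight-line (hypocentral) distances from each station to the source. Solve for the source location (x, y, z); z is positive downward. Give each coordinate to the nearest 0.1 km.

(-95.6, 21.0, 25.1)

Each station gives a sphere (x−x_i)² + (y−y_i)² + z² = d_i² (stations at z=0).
Subtracting the Station 1 sphere from Station 2 and Station 3: z² cancels, leaving linear equations in x and y:
173.2 x + 25.0 y = -16031.67
283.8 x − 168.6 y = -30671.15
Solving: x ≈ -95.594, y ≈ 21.006 km (keep extra digits for the depth step; rounded: -95.6, 21.0).
Then from the Station 1 sphere: z² = 122.70² − (x − 1.2)² − (y + 50.1)² with x = -95.594, y = 21.006, so z ≈ 25.103 ≈ 25.1 km.
Check against Station 4 (with the unrounded solution): distance 210.52 ≈ 210.52 km. ✓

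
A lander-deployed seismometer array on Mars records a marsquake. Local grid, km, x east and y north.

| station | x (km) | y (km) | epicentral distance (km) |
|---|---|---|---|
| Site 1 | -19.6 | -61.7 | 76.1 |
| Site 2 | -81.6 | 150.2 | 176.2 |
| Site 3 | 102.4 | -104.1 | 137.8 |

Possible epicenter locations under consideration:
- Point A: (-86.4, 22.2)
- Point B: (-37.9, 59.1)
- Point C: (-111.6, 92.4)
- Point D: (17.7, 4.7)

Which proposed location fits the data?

For each candidate, compare |candidate − station| to the reported distance:
Point A: residuals Site 1 31.1, Site 2 48.1, Site 3 89.4 → max 89.4 km
Point B: residuals Site 1 46.1, Site 2 75.2, Site 3 77.4 → max 77.4 km
Point C: residuals Site 1 103.4, Site 2 111.1, Site 3 152.7 → max 152.7 km
Point D: residuals Site 1 0.1, Site 2 0.0, Site 3 0.1 → max 0.1 km
Only Point D has all residuals ≈ 0.

Point D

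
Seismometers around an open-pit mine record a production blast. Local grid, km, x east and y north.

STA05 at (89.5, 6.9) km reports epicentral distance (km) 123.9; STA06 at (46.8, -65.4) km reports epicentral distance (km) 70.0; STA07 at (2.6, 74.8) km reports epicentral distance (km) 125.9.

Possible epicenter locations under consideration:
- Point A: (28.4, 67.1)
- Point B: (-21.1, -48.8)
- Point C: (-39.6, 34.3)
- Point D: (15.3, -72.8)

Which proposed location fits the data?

Point B

For each candidate, compare |candidate − station| to the reported distance:
Point A: residuals STA05 38.1, STA06 63.8, STA07 99.0 → max 99.0 km
Point B: residuals STA05 0.1, STA06 0.1, STA07 0.0 → max 0.1 km
Point C: residuals STA05 8.1, STA06 61.9, STA07 67.4 → max 67.4 km
Point D: residuals STA05 15.0, STA06 37.6, STA07 22.2 → max 37.6 km
Only Point B has all residuals ≈ 0.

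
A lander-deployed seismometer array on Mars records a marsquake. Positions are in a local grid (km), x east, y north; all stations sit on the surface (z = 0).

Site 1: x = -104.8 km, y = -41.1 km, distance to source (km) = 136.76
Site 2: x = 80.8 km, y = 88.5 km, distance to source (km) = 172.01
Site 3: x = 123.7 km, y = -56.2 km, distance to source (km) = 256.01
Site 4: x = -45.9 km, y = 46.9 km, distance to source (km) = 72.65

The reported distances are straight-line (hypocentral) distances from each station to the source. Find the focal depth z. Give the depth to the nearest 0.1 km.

z ≈ 48.5 km

Each station gives a sphere (x−x_i)² + (y−y_i)² + z² = d_i² (stations at z=0).
Subtracting the Site 1 sphere from Site 2 and Site 3: z² cancels, leaving linear equations in x and y:
371.2 x + 259.2 y = -9195.50
457.0 x − 30.2 y = -41049.94
Solving: x ≈ -84.201, y ≈ 85.107 km (keep extra digits for the depth step; rounded: -84.2, 85.1).
Then from the Site 1 sphere: z² = 136.76² − (x + 104.8)² − (y + 41.1)² with x = -84.201, y = 85.107, so z ≈ 48.485 ≈ 48.5 km.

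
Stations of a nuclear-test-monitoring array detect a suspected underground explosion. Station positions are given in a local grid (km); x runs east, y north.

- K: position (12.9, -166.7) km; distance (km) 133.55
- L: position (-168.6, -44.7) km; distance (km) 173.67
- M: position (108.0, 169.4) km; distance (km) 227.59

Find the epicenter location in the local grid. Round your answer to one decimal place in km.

4.7 km east, -33.4 km north

Circle about each station: (x − 12.9)² + (y + 166.7)² = 133.55²; (x + 168.6)² + (y + 44.7)² = 173.67²; (x − 108.0)² + (y − 169.4)² = 227.59².
Subtracting the K equation from the L and M equations removes the quadratic terms:
-363.0 x + 244.0 y = -9856.92
190.2 x + 672.2 y = -21556.55
Solving the 2×2 system: x ≈ 4.7, y ≈ -33.4 km.
Check against K (with the unrounded x, y): √((x − 12.9)²+(y + 166.7)²) = 133.55 ≈ 133.55 km. ✓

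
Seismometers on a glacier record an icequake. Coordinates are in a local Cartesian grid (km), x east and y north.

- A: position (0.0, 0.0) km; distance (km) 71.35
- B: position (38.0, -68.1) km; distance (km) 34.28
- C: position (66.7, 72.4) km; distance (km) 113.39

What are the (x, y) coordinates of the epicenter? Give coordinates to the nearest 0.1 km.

Circle about each station: x² + y² = 71.35²; (x − 38.0)² + (y + 68.1)² = 34.28²; (x − 66.7)² + (y − 72.4)² = 113.39².
Subtracting the A equation from the B and C equations removes the quadratic terms:
76.0 x − 136.2 y = 9997.31
133.4 x + 144.8 y = 1924.18
Solving the 2×2 system: x ≈ 58.6, y ≈ -40.7 km.
Check against A (with the unrounded x, y): √(x²+y²) = 71.35 ≈ 71.35 km. ✓

x ≈ 58.6 km, y ≈ -40.7 km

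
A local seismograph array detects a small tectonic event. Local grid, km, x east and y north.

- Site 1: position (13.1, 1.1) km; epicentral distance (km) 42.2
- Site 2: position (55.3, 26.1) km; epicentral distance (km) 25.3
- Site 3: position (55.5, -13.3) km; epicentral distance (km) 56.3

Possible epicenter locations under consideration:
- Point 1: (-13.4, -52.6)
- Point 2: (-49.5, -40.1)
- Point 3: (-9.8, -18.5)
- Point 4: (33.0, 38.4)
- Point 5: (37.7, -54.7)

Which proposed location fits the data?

For each candidate, compare |candidate − station| to the reported distance:
Point 1: residuals Site 1 17.7, Site 2 79.2, Site 3 23.0 → max 79.2 km
Point 2: residuals Site 1 32.7, Site 2 98.7, Site 3 52.1 → max 98.7 km
Point 3: residuals Site 1 12.1, Site 2 53.6, Site 3 9.2 → max 53.6 km
Point 4: residuals Site 1 0.1, Site 2 0.2, Site 3 0.1 → max 0.2 km
Point 5: residuals Site 1 18.8, Site 2 57.4, Site 3 11.2 → max 57.4 km
Only Point 4 has all residuals ≈ 0.

Point 4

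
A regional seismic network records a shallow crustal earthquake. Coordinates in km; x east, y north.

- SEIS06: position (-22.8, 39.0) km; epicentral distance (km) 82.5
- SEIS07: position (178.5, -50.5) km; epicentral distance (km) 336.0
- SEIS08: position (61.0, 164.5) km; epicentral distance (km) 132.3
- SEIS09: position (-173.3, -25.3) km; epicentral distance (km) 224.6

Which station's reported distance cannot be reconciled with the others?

Solve using three stations at a time. Using SEIS07, SEIS08, SEIS09 (subtract circle equations pairwise → linear system) gives (x, y) ≈ (-70.9, 174.6).
Distances from that point to each station vs reported:
  SEIS06: calculated 143.9 vs reported 82.5 → residual 61.4 km
  SEIS07: calculated 336.0 vs reported 336.0 → residual 0.0 km
  SEIS08: calculated 132.3 vs reported 132.3 → residual 0.0 km
  SEIS09: calculated 224.6 vs reported 224.6 → residual 0.0 km
SEIS07, SEIS08, SEIS09 are mutually consistent (residuals ≈ 0); SEIS06 is off by 61.4 km.

SEIS06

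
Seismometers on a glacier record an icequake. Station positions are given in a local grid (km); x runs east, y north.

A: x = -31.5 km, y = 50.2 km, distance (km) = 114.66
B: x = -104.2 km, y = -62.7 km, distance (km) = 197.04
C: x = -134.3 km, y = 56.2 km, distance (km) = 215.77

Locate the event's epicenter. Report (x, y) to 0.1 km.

Circle about each station: (x + 31.5)² + (y − 50.2)² = 114.66²; (x + 104.2)² + (y + 62.7)² = 197.04²; (x + 134.3)² + (y − 56.2)² = 215.77².
Subtracting the A equation from the B and C equations removes the quadratic terms:
-145.4 x − 225.8 y = -14401.21
-205.6 x + 12.0 y = -15727.14
Solving the 2×2 system: x ≈ 77.3, y ≈ 14.0 km.

77.3 km east, 14.0 km north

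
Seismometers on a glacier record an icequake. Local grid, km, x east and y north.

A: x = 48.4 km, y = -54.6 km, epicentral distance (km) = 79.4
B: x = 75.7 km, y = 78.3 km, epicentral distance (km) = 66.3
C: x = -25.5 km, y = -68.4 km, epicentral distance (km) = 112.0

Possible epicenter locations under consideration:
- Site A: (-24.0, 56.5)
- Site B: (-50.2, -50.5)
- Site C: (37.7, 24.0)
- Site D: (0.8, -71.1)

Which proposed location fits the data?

For each candidate, compare |candidate − station| to the reported distance:
Site A: residuals A 53.2, B 35.8, C 12.9 → max 53.2 km
Site B: residuals A 19.3, B 113.8, C 81.5 → max 113.8 km
Site C: residuals A 0.1, B 0.0, C 0.1 → max 0.1 km
Site D: residuals A 29.0, B 100.8, C 85.6 → max 100.8 km
Only Site C has all residuals ≈ 0.

Site C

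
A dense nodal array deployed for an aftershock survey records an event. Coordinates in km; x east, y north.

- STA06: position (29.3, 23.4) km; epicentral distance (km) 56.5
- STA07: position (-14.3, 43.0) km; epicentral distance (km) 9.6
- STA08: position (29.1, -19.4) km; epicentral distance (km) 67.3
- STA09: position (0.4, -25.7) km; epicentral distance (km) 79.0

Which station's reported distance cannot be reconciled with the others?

STA08

Solve using three stations at a time. Using STA06, STA07, STA09 (subtract circle equations pairwise → linear system) gives (x, y) ≈ (-20.2, 50.6).
Distances from that point to each station vs reported:
  STA06: calculated 56.5 vs reported 56.5 → residual 0.0 km
  STA07: calculated 9.6 vs reported 9.6 → residual 0.0 km
  STA08: calculated 85.6 vs reported 67.3 → residual 18.3 km
  STA09: calculated 79.0 vs reported 79.0 → residual 0.0 km
STA06, STA07, STA09 are mutually consistent (residuals ≈ 0); STA08 is off by 18.3 km.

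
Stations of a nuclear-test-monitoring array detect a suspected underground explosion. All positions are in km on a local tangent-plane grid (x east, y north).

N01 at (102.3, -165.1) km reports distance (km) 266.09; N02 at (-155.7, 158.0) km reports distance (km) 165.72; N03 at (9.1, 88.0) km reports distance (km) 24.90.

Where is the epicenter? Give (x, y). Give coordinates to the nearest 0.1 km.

Circle about each station: (x − 102.3)² + (y + 165.1)² = 266.09²; (x + 155.7)² + (y − 158.0)² = 165.72²; (x − 9.1)² + (y − 88.0)² = 24.90².
Subtracting pairs of circle equations eliminates x²+y² and gives linear equations (the radical axes):
-516.0 x + 646.2 y = 54823.96
-186.4 x + 506.2 y = 40287.39
Solving the 2×2 system: x ≈ -12.2, y ≈ 75.1 km.

(-12.2, 75.1)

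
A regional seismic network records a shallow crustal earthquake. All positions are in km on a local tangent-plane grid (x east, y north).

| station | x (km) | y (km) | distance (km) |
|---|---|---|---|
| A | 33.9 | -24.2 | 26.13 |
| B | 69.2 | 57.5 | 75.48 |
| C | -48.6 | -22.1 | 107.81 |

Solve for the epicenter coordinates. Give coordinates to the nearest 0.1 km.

59.1 km east, -17.3 km north

Circle about each station: (x − 33.9)² + (y + 24.2)² = 26.13²; (x − 69.2)² + (y − 57.5)² = 75.48²; (x + 48.6)² + (y + 22.1)² = 107.81².
Subtracting the A equation from the B and C equations removes the quadratic terms:
70.6 x + 163.4 y = 1345.59
-165.0 x + 4.2 y = -9824.70
Solving the 2×2 system: x ≈ 59.1, y ≈ -17.3 km.
Check against A (with the unrounded x, y): √((x − 33.9)²+(y + 24.2)²) = 26.13 ≈ 26.13 km. ✓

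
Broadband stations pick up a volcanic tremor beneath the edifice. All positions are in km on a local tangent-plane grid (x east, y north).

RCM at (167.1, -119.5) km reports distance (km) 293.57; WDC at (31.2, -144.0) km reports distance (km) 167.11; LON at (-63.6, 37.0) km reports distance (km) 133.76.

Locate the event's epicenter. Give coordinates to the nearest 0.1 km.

Circle about each station: (x − 167.1)² + (y + 119.5)² = 293.57²; (x − 31.2)² + (y + 144.0)² = 167.11²; (x + 63.6)² + (y − 37.0)² = 133.76².
Subtracting the RCM equation from the WDC and LON equations removes the quadratic terms:
-271.8 x − 49.0 y = 37764.37
-461.4 x + 313.0 y = 31502.91
Solving the 2×2 system: x ≈ -124.1, y ≈ -82.3 km.

-124.1 km east, -82.3 km north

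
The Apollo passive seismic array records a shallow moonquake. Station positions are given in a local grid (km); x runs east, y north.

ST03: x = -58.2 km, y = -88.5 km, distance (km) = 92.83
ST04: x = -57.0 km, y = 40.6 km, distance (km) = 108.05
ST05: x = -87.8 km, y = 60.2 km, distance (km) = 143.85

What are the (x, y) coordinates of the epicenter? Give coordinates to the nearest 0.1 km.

Circle about each station: (x + 58.2)² + (y + 88.5)² = 92.83²; (x + 57.0)² + (y − 40.6)² = 108.05²; (x + 87.8)² + (y − 60.2)² = 143.85².
Subtracting the ST03 equation from the ST04 and ST05 equations removes the quadratic terms:
2.4 x + 258.2 y = -9379.52
-59.2 x + 297.4 y = -11962.02
Solving the 2×2 system: x ≈ 18.7, y ≈ -36.5 km.
Check against ST03 (with the unrounded x, y): √((x + 58.2)²+(y + 88.5)²) = 92.83 ≈ 92.83 km. ✓

(18.7, -36.5)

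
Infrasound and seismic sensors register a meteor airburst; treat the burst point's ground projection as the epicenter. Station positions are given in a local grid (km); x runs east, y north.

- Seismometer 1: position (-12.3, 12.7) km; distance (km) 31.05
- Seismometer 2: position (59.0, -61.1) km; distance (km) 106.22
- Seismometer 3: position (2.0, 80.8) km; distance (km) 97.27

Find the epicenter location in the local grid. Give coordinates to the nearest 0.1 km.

Circle about each station: (x + 12.3)² + (y − 12.7)² = 31.05²; (x − 59.0)² + (y + 61.1)² = 106.22²; (x − 2.0)² + (y − 80.8)² = 97.27².
Subtracting pairs of circle equations eliminates x²+y² and gives linear equations (the radical axes):
142.6 x − 147.6 y = -3416.96
28.6 x + 136.2 y = -2277.29
Solving the 2×2 system: x ≈ -33.9, y ≈ -9.6 km.
Check against Seismometer 1 (with the unrounded x, y): √((x + 12.3)²+(y − 12.7)²) = 31.05 ≈ 31.05 km. ✓

x ≈ -33.9 km, y ≈ -9.6 km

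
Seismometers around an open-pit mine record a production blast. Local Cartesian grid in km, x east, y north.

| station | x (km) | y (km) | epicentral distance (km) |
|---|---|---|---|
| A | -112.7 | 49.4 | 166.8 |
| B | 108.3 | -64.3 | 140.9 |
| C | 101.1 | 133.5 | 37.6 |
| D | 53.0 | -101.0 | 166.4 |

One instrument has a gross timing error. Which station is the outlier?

Solve using three stations at a time. Using A, B, D (subtract circle equations pairwise → linear system) gives (x, y) ≈ (53.3, 65.3).
Distances from that point to each station vs reported:
  A: calculated 166.7 vs reported 166.8 → residual 0.1 km
  B: calculated 140.8 vs reported 140.9 → residual 0.1 km
  C: calculated 83.3 vs reported 37.6 → residual 45.7 km
  D: calculated 166.3 vs reported 166.4 → residual 0.1 km
A, B, D are mutually consistent (residuals ≈ 0); C is off by 45.7 km.

C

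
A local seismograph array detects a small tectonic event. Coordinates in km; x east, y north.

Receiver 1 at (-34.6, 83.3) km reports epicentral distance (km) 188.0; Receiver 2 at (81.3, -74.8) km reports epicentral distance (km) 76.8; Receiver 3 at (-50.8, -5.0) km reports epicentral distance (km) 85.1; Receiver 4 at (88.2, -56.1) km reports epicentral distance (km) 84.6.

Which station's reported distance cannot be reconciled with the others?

Receiver 1

Solve using three stations at a time. Using Receiver 2, Receiver 3, Receiver 4 (subtract circle equations pairwise → linear system) gives (x, y) ≈ (4.7, -69.6).
Distances from that point to each station vs reported:
  Receiver 1: calculated 157.8 vs reported 188.0 → residual 30.2 km
  Receiver 2: calculated 76.8 vs reported 76.8 → residual 0.0 km
  Receiver 3: calculated 85.1 vs reported 85.1 → residual 0.0 km
  Receiver 4: calculated 84.6 vs reported 84.6 → residual 0.0 km
Receiver 2, Receiver 3, Receiver 4 are mutually consistent (residuals ≈ 0); Receiver 1 is off by 30.2 km.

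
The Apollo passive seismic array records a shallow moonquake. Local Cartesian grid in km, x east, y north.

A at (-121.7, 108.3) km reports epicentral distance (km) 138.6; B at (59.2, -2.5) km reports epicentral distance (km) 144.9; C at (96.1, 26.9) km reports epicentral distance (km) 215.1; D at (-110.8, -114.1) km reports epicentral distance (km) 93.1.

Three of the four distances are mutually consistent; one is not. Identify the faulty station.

Solve using three stations at a time. Using A, B, D (subtract circle equations pairwise → linear system) gives (x, y) ≈ (-83.9, -25.0).
Distances from that point to each station vs reported:
  A: calculated 138.6 vs reported 138.6 → residual 0.0 km
  B: calculated 144.9 vs reported 144.9 → residual 0.0 km
  C: calculated 187.3 vs reported 215.1 → residual 27.8 km
  D: calculated 93.1 vs reported 93.1 → residual 0.0 km
A, B, D are mutually consistent (residuals ≈ 0); C is off by 27.8 km.

C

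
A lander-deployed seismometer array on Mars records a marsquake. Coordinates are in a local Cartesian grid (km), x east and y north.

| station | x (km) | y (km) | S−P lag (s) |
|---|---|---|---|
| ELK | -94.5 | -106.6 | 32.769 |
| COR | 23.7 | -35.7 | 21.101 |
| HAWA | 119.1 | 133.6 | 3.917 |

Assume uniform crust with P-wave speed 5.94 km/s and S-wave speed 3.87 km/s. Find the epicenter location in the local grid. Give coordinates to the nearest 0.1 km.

154.7 km east, 158.6 km north

Distance from S−P lag: d = Δt · v_P v_S / (v_P − v_S) = Δt · (5.94·3.87)/(5.94−3.87) ≈ 11.1052·Δt.
So d_ELK = 363.91, d_COR = 234.33, d_HAWA = 43.50 km.
Circle about each station: (x + 94.5)² + (y + 106.6)² = 363.91²; (x − 23.7)² + (y + 35.7)² = 234.33²; (x − 119.1)² + (y − 133.6)² = 43.50².
Subtracting the ELK equation from the COR and HAWA equations removes the quadratic terms:
236.4 x + 141.8 y = 59062.31
427.2 x + 480.4 y = 142278.20
Solving the 2×2 system: x ≈ 154.7, y ≈ 158.6 km.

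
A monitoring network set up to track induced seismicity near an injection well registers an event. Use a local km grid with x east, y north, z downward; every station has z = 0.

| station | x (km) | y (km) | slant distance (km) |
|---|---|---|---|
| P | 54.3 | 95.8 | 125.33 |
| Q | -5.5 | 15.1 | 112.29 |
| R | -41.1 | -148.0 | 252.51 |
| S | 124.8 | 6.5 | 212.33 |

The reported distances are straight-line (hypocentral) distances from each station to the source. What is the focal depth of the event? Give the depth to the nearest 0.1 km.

depth ≈ 53.1 km

Each station gives a sphere (x−x_i)² + (y−y_i)² + z² = d_i² (stations at z=0).
Subtracting the P sphere from Q and R: z² cancels, leaving linear equations in x and y:
-119.6 x − 161.4 y = -8769.31
-190.8 x − 487.6 y = -36586.61
Solving: x ≈ -59.195, y ≈ 98.197 km (keep extra digits for the depth step; rounded: -59.2, 98.2).
Then from the P sphere: z² = 125.33² − (x − 54.3)² − (y − 95.8)² with x = -59.195, y = 98.197, so z ≈ 53.111 ≈ 53.1 km.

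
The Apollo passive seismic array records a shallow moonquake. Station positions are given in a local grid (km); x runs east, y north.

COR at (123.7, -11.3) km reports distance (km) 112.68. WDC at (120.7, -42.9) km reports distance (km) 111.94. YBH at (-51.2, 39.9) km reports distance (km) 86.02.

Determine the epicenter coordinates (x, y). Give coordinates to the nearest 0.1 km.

Circle about each station: (x − 123.7)² + (y + 11.3)² = 112.68²; (x − 120.7)² + (y + 42.9)² = 111.94²; (x + 51.2)² + (y − 39.9)² = 86.02².
Subtracting pairs of circle equations eliminates x²+y² and gives linear equations (the radical axes):
-6.0 x − 63.2 y = 1145.74
-349.8 x + 102.4 y = -5918.59
Solving the 2×2 system: x ≈ 11.3, y ≈ -19.2 km.
Check against COR (with the unrounded x, y): √((x − 123.7)²+(y + 11.3)²) = 112.68 ≈ 112.68 km. ✓

(11.3, -19.2)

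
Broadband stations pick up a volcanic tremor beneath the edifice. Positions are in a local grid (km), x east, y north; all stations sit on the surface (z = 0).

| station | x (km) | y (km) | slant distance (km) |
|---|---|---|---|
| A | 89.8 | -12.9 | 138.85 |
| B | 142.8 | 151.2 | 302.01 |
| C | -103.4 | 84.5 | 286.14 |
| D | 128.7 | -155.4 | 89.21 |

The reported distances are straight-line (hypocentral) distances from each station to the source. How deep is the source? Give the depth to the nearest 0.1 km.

63.2 km

Each station gives a sphere (x−x_i)² + (y−y_i)² + z² = d_i² (stations at z=0).
Subtracting the A sphere from B and C: z² cancels, leaving linear equations in x and y:
106.0 x + 328.2 y = -36907.89
-386.4 x + 194.8 y = -52995.42
Solving: x ≈ 69.192, y ≈ -134.803 km (keep extra digits for the depth step; rounded: 69.2, -134.8).
Then from the A sphere: z² = 138.85² − (x − 89.8)² − (y + 12.9)² with x = 69.192, y = -134.803, so z ≈ 63.200 ≈ 63.2 km.
Check against D (with the unrounded solution): distance 89.22 ≈ 89.21 km. ✓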